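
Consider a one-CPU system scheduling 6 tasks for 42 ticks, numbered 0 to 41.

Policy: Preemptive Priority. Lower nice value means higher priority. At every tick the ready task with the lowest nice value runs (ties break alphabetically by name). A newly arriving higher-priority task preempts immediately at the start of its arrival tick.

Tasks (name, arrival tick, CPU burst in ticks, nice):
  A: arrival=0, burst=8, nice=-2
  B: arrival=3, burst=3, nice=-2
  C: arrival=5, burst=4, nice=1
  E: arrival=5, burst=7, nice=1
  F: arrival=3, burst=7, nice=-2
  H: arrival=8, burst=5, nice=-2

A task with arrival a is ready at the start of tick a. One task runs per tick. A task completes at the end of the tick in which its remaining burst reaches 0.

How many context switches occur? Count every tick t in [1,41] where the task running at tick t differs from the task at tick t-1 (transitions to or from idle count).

context switches = 6

t=0: ready={A} → run A
t=1: ready={A} → run A
t=2: ready={A} → run A
t=3: ready={A,B,F} → run A
t=4: ready={A,B,F} → run A
t=5: ready={A,B,C,E,F} → run A
t=6: ready={A,B,C,E,F} → run A
t=7: ready={A,B,C,E,F} → run A
t=8: ready={B,C,E,F,H} → run B
t=9: ready={B,C,E,F,H} → run B
t=10: ready={B,C,E,F,H} → run B
t=11: ready={C,E,F,H} → run F
t=12: ready={C,E,F,H} → run F
t=13: ready={C,E,F,H} → run F
t=14: ready={C,E,F,H} → run F
t=15: ready={C,E,F,H} → run F
t=16: ready={C,E,F,H} → run F
t=17: ready={C,E,F,H} → run F
t=18: ready={C,E,H} → run H
t=19: ready={C,E,H} → run H
t=20: ready={C,E,H} → run H
t=21: ready={C,E,H} → run H
t=22: ready={C,E,H} → run H
t=23: ready={C,E} → run C
t=24: ready={C,E} → run C
t=25: ready={C,E} → run C
t=26: ready={C,E} → run C
t=27: ready={E} → run E
t=28: ready={E} → run E
t=29: ready={E} → run E
t=30: ready={E} → run E
t=31: ready={E} → run E
t=32: ready={E} → run E
t=33: ready={E} → run E
t=34: (idle)
t=35: (idle)
t=36: (idle)
t=37: (idle)
t=38: (idle)
t=39: (idle)
t=40: (idle)
t=41: (idle)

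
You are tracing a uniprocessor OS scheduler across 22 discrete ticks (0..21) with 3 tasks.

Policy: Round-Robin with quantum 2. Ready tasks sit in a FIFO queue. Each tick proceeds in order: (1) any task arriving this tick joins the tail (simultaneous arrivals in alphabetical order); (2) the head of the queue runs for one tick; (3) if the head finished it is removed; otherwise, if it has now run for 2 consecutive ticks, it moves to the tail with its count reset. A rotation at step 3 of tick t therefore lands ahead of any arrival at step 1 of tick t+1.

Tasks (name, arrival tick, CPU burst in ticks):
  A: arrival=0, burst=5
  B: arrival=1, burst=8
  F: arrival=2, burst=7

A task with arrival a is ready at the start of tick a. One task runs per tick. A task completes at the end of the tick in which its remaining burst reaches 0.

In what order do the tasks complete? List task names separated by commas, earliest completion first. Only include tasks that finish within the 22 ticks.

t=0: queue=[A] q_used=0 → run A
t=1: queue=[A,B] q_used=1 → run A
t=2: queue=[B,A,F] q_used=0 → run B
t=3: queue=[B,A,F] q_used=1 → run B
t=4: queue=[A,F,B] q_used=0 → run A
t=5: queue=[A,F,B] q_used=1 → run A
t=6: queue=[F,B,A] q_used=0 → run F
t=7: queue=[F,B,A] q_used=1 → run F
t=8: queue=[B,A,F] q_used=0 → run B
t=9: queue=[B,A,F] q_used=1 → run B
t=10: queue=[A,F,B] q_used=0 → run A
t=11: queue=[F,B] q_used=0 → run F
t=12: queue=[F,B] q_used=1 → run F
t=13: queue=[B,F] q_used=0 → run B
t=14: queue=[B,F] q_used=1 → run B
t=15: queue=[F,B] q_used=0 → run F
t=16: queue=[F,B] q_used=1 → run F
t=17: queue=[B,F] q_used=0 → run B
t=18: queue=[B,F] q_used=1 → run B
t=19: queue=[F] q_used=0 → run F
t=20: (idle)
t=21: (idle)

completion order = A, B, F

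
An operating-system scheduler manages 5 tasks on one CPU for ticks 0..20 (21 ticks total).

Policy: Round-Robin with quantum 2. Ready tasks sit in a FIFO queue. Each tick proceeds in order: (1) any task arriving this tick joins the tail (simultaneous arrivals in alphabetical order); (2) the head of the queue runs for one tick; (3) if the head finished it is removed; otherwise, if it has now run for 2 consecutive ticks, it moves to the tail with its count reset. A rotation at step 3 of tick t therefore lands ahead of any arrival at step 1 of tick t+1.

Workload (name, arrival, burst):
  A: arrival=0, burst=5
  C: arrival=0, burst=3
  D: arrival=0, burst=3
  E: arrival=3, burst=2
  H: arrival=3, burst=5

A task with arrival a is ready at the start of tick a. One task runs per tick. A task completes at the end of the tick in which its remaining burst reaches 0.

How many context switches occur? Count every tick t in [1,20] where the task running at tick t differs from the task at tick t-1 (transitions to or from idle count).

t=0: queue=[A,C,D] q_used=0 → run A
t=1: queue=[A,C,D] q_used=1 → run A
t=2: queue=[C,D,A] q_used=0 → run C
t=3: queue=[C,D,A,E,H] q_used=1 → run C
t=4: queue=[D,A,E,H,C] q_used=0 → run D
t=5: queue=[D,A,E,H,C] q_used=1 → run D
t=6: queue=[A,E,H,C,D] q_used=0 → run A
t=7: queue=[A,E,H,C,D] q_used=1 → run A
t=8: queue=[E,H,C,D,A] q_used=0 → run E
t=9: queue=[E,H,C,D,A] q_used=1 → run E
t=10: queue=[H,C,D,A] q_used=0 → run H
t=11: queue=[H,C,D,A] q_used=1 → run H
t=12: queue=[C,D,A,H] q_used=0 → run C
t=13: queue=[D,A,H] q_used=0 → run D
t=14: queue=[A,H] q_used=0 → run A
t=15: queue=[H] q_used=0 → run H
t=16: queue=[H] q_used=1 → run H
t=17: queue=[H] q_used=0 → run H
t=18: (idle)
t=19: (idle)
t=20: (idle)

context switches = 10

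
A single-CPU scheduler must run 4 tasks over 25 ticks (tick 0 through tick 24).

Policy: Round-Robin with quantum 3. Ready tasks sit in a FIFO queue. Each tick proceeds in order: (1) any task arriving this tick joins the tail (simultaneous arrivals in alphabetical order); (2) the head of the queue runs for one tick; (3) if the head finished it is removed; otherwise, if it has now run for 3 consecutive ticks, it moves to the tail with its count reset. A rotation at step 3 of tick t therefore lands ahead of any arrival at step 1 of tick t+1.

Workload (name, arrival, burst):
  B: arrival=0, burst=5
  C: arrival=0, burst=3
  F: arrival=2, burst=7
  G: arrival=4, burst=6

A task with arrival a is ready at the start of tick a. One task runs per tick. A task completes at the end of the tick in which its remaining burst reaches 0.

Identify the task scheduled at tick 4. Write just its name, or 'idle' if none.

running at tick 4 = C

t=0: queue=[B,C] q_used=0 → run B
t=1: queue=[B,C] q_used=1 → run B
t=2: queue=[B,C,F] q_used=2 → run B
t=3: queue=[C,F,B] q_used=0 → run C
t=4: queue=[C,F,B,G] q_used=1 → run C
t=5: queue=[C,F,B,G] q_used=2 → run C
t=6: queue=[F,B,G] q_used=0 → run F
t=7: queue=[F,B,G] q_used=1 → run F
t=8: queue=[F,B,G] q_used=2 → run F
t=9: queue=[B,G,F] q_used=0 → run B
t=10: queue=[B,G,F] q_used=1 → run B
t=11: queue=[G,F] q_used=0 → run G
t=12: queue=[G,F] q_used=1 → run G
t=13: queue=[G,F] q_used=2 → run G
t=14: queue=[F,G] q_used=0 → run F
t=15: queue=[F,G] q_used=1 → run F
t=16: queue=[F,G] q_used=2 → run F
t=17: queue=[G,F] q_used=0 → run G
t=18: queue=[G,F] q_used=1 → run G
t=19: queue=[G,F] q_used=2 → run G
t=20: queue=[F] q_used=0 → run F
t=21: (idle)
t=22: (idle)
t=23: (idle)
t=24: (idle)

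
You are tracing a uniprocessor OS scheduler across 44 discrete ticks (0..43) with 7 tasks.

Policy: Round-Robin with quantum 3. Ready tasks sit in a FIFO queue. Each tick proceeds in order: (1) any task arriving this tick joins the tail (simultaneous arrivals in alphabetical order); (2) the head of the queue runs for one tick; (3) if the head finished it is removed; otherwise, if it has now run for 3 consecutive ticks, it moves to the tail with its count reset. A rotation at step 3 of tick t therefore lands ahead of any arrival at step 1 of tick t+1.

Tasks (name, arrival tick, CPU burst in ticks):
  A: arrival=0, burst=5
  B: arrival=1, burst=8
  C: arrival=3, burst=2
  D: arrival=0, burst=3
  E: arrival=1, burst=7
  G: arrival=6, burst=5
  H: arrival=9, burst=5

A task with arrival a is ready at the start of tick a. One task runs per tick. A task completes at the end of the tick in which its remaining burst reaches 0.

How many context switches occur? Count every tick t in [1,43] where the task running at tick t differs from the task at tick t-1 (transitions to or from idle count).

context switches = 14

t=0: queue=[A,D] q_used=0 → run A
t=1: queue=[A,D,B,E] q_used=1 → run A
t=2: queue=[A,D,B,E] q_used=2 → run A
t=3: queue=[D,B,E,A,C] q_used=0 → run D
t=4: queue=[D,B,E,A,C] q_used=1 → run D
t=5: queue=[D,B,E,A,C] q_used=2 → run D
t=6: queue=[B,E,A,C,G] q_used=0 → run B
t=7: queue=[B,E,A,C,G] q_used=1 → run B
t=8: queue=[B,E,A,C,G] q_used=2 → run B
t=9: queue=[E,A,C,G,B,H] q_used=0 → run E
t=10: queue=[E,A,C,G,B,H] q_used=1 → run E
t=11: queue=[E,A,C,G,B,H] q_used=2 → run E
t=12: queue=[A,C,G,B,H,E] q_used=0 → run A
t=13: queue=[A,C,G,B,H,E] q_used=1 → run A
t=14: queue=[C,G,B,H,E] q_used=0 → run C
t=15: queue=[C,G,B,H,E] q_used=1 → run C
t=16: queue=[G,B,H,E] q_used=0 → run G
t=17: queue=[G,B,H,E] q_used=1 → run G
t=18: queue=[G,B,H,E] q_used=2 → run G
t=19: queue=[B,H,E,G] q_used=0 → run B
t=20: queue=[B,H,E,G] q_used=1 → run B
t=21: queue=[B,H,E,G] q_used=2 → run B
t=22: queue=[H,E,G,B] q_used=0 → run H
t=23: queue=[H,E,G,B] q_used=1 → run H
t=24: queue=[H,E,G,B] q_used=2 → run H
t=25: queue=[E,G,B,H] q_used=0 → run E
t=26: queue=[E,G,B,H] q_used=1 → run E
t=27: queue=[E,G,B,H] q_used=2 → run E
t=28: queue=[G,B,H,E] q_used=0 → run G
t=29: queue=[G,B,H,E] q_used=1 → run G
t=30: queue=[B,H,E] q_used=0 → run B
t=31: queue=[B,H,E] q_used=1 → run B
t=32: queue=[H,E] q_used=0 → run H
t=33: queue=[H,E] q_used=1 → run H
t=34: queue=[E] q_used=0 → run E
t=35: (idle)
t=36: (idle)
t=37: (idle)
t=38: (idle)
t=39: (idle)
t=40: (idle)
t=41: (idle)
t=42: (idle)
t=43: (idle)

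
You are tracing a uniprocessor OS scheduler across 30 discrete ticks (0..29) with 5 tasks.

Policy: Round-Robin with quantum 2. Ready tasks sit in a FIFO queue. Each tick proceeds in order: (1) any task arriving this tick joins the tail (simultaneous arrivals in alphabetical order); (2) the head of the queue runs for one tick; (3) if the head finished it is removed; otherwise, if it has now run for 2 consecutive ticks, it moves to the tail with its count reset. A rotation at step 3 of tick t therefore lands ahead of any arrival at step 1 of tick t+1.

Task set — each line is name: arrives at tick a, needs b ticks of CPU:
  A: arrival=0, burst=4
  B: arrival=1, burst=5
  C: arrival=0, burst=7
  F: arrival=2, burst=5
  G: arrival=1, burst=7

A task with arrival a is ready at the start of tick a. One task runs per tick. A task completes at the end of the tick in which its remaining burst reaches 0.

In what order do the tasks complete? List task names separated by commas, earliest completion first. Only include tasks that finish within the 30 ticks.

t=0: queue=[A,C] q_used=0 → run A
t=1: queue=[A,C,B,G] q_used=1 → run A
t=2: queue=[C,B,G,A,F] q_used=0 → run C
t=3: queue=[C,B,G,A,F] q_used=1 → run C
t=4: queue=[B,G,A,F,C] q_used=0 → run B
t=5: queue=[B,G,A,F,C] q_used=1 → run B
t=6: queue=[G,A,F,C,B] q_used=0 → run G
t=7: queue=[G,A,F,C,B] q_used=1 → run G
t=8: queue=[A,F,C,B,G] q_used=0 → run A
t=9: queue=[A,F,C,B,G] q_used=1 → run A
t=10: queue=[F,C,B,G] q_used=0 → run F
t=11: queue=[F,C,B,G] q_used=1 → run F
t=12: queue=[C,B,G,F] q_used=0 → run C
t=13: queue=[C,B,G,F] q_used=1 → run C
t=14: queue=[B,G,F,C] q_used=0 → run B
t=15: queue=[B,G,F,C] q_used=1 → run B
t=16: queue=[G,F,C,B] q_used=0 → run G
t=17: queue=[G,F,C,B] q_used=1 → run G
t=18: queue=[F,C,B,G] q_used=0 → run F
t=19: queue=[F,C,B,G] q_used=1 → run F
t=20: queue=[C,B,G,F] q_used=0 → run C
t=21: queue=[C,B,G,F] q_used=1 → run C
t=22: queue=[B,G,F,C] q_used=0 → run B
t=23: queue=[G,F,C] q_used=0 → run G
t=24: queue=[G,F,C] q_used=1 → run G
t=25: queue=[F,C,G] q_used=0 → run F
t=26: queue=[C,G] q_used=0 → run C
t=27: queue=[G] q_used=0 → run G
t=28: (idle)
t=29: (idle)

completion order = A, B, F, C, G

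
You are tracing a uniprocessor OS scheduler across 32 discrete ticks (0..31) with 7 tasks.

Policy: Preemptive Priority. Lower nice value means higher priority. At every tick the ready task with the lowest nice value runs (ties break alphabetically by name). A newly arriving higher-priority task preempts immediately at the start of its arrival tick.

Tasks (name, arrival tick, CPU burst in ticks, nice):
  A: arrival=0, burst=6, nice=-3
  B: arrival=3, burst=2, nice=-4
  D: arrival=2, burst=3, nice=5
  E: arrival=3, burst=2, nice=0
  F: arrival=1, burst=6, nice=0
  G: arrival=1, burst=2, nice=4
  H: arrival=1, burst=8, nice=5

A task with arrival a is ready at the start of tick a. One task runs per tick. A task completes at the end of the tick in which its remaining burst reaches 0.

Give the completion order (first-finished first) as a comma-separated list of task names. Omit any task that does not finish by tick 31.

t=0: ready={A} → run A
t=1: ready={A,F,G,H} → run A
t=2: ready={A,D,F,G,H} → run A
t=3: ready={A,B,D,E,F,G,H} → run B
t=4: ready={A,B,D,E,F,G,H} → run B
t=5: ready={A,D,E,F,G,H} → run A
t=6: ready={A,D,E,F,G,H} → run A
t=7: ready={A,D,E,F,G,H} → run A
t=8: ready={D,E,F,G,H} → run E
t=9: ready={D,E,F,G,H} → run E
t=10: ready={D,F,G,H} → run F
t=11: ready={D,F,G,H} → run F
t=12: ready={D,F,G,H} → run F
t=13: ready={D,F,G,H} → run F
t=14: ready={D,F,G,H} → run F
t=15: ready={D,F,G,H} → run F
t=16: ready={D,G,H} → run G
t=17: ready={D,G,H} → run G
t=18: ready={D,H} → run D
t=19: ready={D,H} → run D
t=20: ready={D,H} → run D
t=21: ready={H} → run H
t=22: ready={H} → run H
t=23: ready={H} → run H
t=24: ready={H} → run H
t=25: ready={H} → run H
t=26: ready={H} → run H
t=27: ready={H} → run H
t=28: ready={H} → run H
t=29: (idle)
t=30: (idle)
t=31: (idle)

completion order = B, A, E, F, G, D, H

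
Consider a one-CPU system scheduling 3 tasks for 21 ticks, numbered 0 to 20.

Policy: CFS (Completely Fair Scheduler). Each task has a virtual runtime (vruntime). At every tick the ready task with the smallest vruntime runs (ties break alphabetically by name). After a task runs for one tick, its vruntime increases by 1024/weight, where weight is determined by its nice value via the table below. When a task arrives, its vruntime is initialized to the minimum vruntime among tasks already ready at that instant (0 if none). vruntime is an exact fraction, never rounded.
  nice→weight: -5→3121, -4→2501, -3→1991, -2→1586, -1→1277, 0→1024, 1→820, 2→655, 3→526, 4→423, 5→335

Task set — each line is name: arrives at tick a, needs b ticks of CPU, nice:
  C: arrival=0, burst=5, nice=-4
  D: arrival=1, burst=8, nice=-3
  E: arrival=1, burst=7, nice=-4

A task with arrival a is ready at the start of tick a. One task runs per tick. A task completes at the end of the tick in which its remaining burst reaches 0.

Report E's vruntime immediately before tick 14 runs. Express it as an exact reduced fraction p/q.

vruntime(E, start of tick 14) = 6144/2501

t=0: vr[C=0] → run C
t=1: vr[C=1024/2501 D=1024/2501 E=1024/2501] → run C
t=2: vr[C=2048/2501 D=1024/2501 E=1024/2501] → run D
t=3: vr[C=2048/2501 D=4599808/4979491 E=1024/2501] → run E
t=4: vr[C=2048/2501 D=4599808/4979491 E=2048/2501] → run C
t=5: vr[C=3072/2501 D=4599808/4979491 E=2048/2501] → run E
t=6: vr[C=3072/2501 D=4599808/4979491 E=3072/2501] → run D
t=7: vr[C=3072/2501 D=7160832/4979491 E=3072/2501] → run C
t=8: vr[C=4096/2501 D=7160832/4979491 E=3072/2501] → run E
t=9: vr[C=4096/2501 D=7160832/4979491 E=4096/2501] → run D
t=10: vr[C=4096/2501 D=9721856/4979491 E=4096/2501] → run C
t=11: vr[D=9721856/4979491 E=4096/2501] → run E
t=12: vr[D=9721856/4979491 E=5120/2501] → run D
t=13: vr[D=12282880/4979491 E=5120/2501] → run E
t=14: vr[D=12282880/4979491 E=6144/2501] → run E
t=15: vr[D=12282880/4979491 E=7168/2501] → run D
t=16: vr[D=14843904/4979491 E=7168/2501] → run E
t=17: vr[D=14843904/4979491] → run D
t=18: vr[D=17404928/4979491] → run D
t=19: vr[D=19965952/4979491] → run D
t=20: (idle)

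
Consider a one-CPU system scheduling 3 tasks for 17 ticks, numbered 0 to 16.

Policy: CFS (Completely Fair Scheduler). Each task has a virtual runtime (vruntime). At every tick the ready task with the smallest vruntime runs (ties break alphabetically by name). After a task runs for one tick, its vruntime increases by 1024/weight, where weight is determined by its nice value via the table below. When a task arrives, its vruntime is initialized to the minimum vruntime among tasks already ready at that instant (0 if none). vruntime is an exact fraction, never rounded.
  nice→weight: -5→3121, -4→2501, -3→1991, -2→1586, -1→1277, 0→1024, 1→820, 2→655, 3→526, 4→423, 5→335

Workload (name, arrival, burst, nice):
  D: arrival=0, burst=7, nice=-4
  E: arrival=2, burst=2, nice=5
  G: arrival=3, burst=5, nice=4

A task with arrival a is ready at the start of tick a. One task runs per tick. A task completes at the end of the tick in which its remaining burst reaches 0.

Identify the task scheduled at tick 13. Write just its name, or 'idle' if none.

t=0: vr[D=0] → run D
t=1: vr[D=1024/2501] → run D
t=2: vr[D=2048/2501 E=2048/2501] → run D
t=3: vr[D=3072/2501 E=2048/2501 G=2048/2501] → run E
t=4: vr[D=3072/2501 E=3247104/837835 G=2048/2501] → run G
t=5: vr[D=3072/2501 E=3247104/837835 G=3427328/1057923] → run D
t=6: vr[D=4096/2501 E=3247104/837835 G=3427328/1057923] → run D
t=7: vr[D=5120/2501 E=3247104/837835 G=3427328/1057923] → run D
t=8: vr[D=6144/2501 E=3247104/837835 G=3427328/1057923] → run D
t=9: vr[E=3247104/837835 G=3427328/1057923] → run G
t=10: vr[E=3247104/837835 G=5988352/1057923] → run E
t=11: vr[G=5988352/1057923] → run G
t=12: vr[G=2849792/352641] → run G
t=13: vr[G=11110400/1057923] → run G
t=14: (idle)
t=15: (idle)
t=16: (idle)

running at tick 13 = G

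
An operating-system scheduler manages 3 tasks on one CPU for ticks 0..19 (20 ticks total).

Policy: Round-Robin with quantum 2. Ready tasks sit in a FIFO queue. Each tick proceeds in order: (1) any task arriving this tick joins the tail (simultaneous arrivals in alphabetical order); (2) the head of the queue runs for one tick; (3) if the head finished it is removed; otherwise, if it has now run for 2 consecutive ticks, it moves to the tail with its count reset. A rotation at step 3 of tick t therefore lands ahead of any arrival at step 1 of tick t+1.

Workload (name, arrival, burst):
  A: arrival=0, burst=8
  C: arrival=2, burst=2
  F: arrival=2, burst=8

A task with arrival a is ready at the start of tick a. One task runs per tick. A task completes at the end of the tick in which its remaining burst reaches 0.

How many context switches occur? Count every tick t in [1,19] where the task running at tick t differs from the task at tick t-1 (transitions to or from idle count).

t=0: queue=[A] q_used=0 → run A
t=1: queue=[A] q_used=1 → run A
t=2: queue=[A,C,F] q_used=0 → run A
t=3: queue=[A,C,F] q_used=1 → run A
t=4: queue=[C,F,A] q_used=0 → run C
t=5: queue=[C,F,A] q_used=1 → run C
t=6: queue=[F,A] q_used=0 → run F
t=7: queue=[F,A] q_used=1 → run F
t=8: queue=[A,F] q_used=0 → run A
t=9: queue=[A,F] q_used=1 → run A
t=10: queue=[F,A] q_used=0 → run F
t=11: queue=[F,A] q_used=1 → run F
t=12: queue=[A,F] q_used=0 → run A
t=13: queue=[A,F] q_used=1 → run A
t=14: queue=[F] q_used=0 → run F
t=15: queue=[F] q_used=1 → run F
t=16: queue=[F] q_used=0 → run F
t=17: queue=[F] q_used=1 → run F
t=18: (idle)
t=19: (idle)

context switches = 7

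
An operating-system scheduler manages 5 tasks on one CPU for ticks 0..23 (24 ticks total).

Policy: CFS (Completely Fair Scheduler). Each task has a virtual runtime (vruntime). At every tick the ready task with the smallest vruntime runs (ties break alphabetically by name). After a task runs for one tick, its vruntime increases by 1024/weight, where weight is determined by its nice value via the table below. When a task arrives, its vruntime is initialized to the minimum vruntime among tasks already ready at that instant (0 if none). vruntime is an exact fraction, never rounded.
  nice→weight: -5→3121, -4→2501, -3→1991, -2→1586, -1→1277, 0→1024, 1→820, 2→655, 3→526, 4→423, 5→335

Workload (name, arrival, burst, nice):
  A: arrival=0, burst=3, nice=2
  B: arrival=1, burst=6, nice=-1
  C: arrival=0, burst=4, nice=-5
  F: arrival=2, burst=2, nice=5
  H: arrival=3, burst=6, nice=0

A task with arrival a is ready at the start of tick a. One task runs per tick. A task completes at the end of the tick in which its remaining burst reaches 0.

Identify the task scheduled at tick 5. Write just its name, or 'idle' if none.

running at tick 5 = C

t=0: vr[A=0 C=0] → run A
t=1: vr[A=1024/655 B=0 C=0] → run B
t=2: vr[A=1024/655 B=1024/1277 C=0 F=0] → run C
t=3: vr[A=1024/655 B=1024/1277 C=1024/3121 F=0 H=0] → run F
t=4: vr[A=1024/655 B=1024/1277 C=1024/3121 F=1024/335 H=0] → run H
t=5: vr[A=1024/655 B=1024/1277 C=1024/3121 F=1024/335 H=1] → run C
t=6: vr[A=1024/655 B=1024/1277 C=2048/3121 F=1024/335 H=1] → run C
t=7: vr[A=1024/655 B=1024/1277 C=3072/3121 F=1024/335 H=1] → run B
t=8: vr[A=1024/655 B=2048/1277 C=3072/3121 F=1024/335 H=1] → run C
t=9: vr[A=1024/655 B=2048/1277 F=1024/335 H=1] → run H
t=10: vr[A=1024/655 B=2048/1277 F=1024/335 H=2] → run A
t=11: vr[A=2048/655 B=2048/1277 F=1024/335 H=2] → run B
t=12: vr[A=2048/655 B=3072/1277 F=1024/335 H=2] → run H
t=13: vr[A=2048/655 B=3072/1277 F=1024/335 H=3] → run B
t=14: vr[A=2048/655 B=4096/1277 F=1024/335 H=3] → run H
t=15: vr[A=2048/655 B=4096/1277 F=1024/335 H=4] → run F
t=16: vr[A=2048/655 B=4096/1277 H=4] → run A
t=17: vr[B=4096/1277 H=4] → run B
t=18: vr[B=5120/1277 H=4] → run H
t=19: vr[B=5120/1277 H=5] → run B
t=20: vr[H=5] → run H
t=21: (idle)
t=22: (idle)
t=23: (idle)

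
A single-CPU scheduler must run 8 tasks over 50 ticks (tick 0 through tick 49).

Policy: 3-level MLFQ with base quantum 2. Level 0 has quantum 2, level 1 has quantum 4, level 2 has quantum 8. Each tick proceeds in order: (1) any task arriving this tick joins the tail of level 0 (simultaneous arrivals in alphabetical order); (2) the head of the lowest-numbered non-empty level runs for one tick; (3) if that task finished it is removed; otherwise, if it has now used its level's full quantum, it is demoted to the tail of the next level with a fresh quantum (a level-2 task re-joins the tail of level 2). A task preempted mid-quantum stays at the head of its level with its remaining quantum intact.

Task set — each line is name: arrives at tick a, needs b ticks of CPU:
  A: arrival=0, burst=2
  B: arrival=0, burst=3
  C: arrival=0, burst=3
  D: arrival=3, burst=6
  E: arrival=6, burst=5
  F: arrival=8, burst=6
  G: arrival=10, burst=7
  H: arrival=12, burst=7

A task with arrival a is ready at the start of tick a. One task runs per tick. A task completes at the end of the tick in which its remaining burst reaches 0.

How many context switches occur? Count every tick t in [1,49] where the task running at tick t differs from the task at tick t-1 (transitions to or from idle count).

t=0: L0/L1/L2 = ABC/-/- → run A
t=1: L0/L1/L2 = ABC/-/- → run A
t=2: L0/L1/L2 = BC/-/- → run B
t=3: L0/L1/L2 = BCD/-/- → run B
t=4: L0/L1/L2 = CD/B/- → run C
t=5: L0/L1/L2 = CD/B/- → run C
t=6: L0/L1/L2 = DE/BC/- → run D
t=7: L0/L1/L2 = DE/BC/- → run D
t=8: L0/L1/L2 = EF/BCD/- → run E
t=9: L0/L1/L2 = EF/BCD/- → run E
t=10: L0/L1/L2 = FG/BCDE/- → run F
t=11: L0/L1/L2 = FG/BCDE/- → run F
t=12: L0/L1/L2 = GH/BCDEF/- → run G
t=13: L0/L1/L2 = GH/BCDEF/- → run G
t=14: L0/L1/L2 = H/BCDEFG/- → run H
t=15: L0/L1/L2 = H/BCDEFG/- → run H
t=16: L0/L1/L2 = -/BCDEFGH/- → run B
t=17: L0/L1/L2 = -/CDEFGH/- → run C
t=18: L0/L1/L2 = -/DEFGH/- → run D
t=19: L0/L1/L2 = -/DEFGH/- → run D
t=20: L0/L1/L2 = -/DEFGH/- → run D
t=21: L0/L1/L2 = -/DEFGH/- → run D
t=22: L0/L1/L2 = -/EFGH/- → run E
t=23: L0/L1/L2 = -/EFGH/- → run E
t=24: L0/L1/L2 = -/EFGH/- → run E
t=25: L0/L1/L2 = -/FGH/- → run F
t=26: L0/L1/L2 = -/FGH/- → run F
t=27: L0/L1/L2 = -/FGH/- → run F
t=28: L0/L1/L2 = -/FGH/- → run F
t=29: L0/L1/L2 = -/GH/- → run G
t=30: L0/L1/L2 = -/GH/- → run G
t=31: L0/L1/L2 = -/GH/- → run G
t=32: L0/L1/L2 = -/GH/- → run G
t=33: L0/L1/L2 = -/H/G → run H
t=34: L0/L1/L2 = -/H/G → run H
t=35: L0/L1/L2 = -/H/G → run H
t=36: L0/L1/L2 = -/H/G → run H
t=37: L0/L1/L2 = -/-/GH → run G
t=38: L0/L1/L2 = -/-/H → run H
t=39: (idle)
t=40: (idle)
t=41: (idle)
t=42: (idle)
t=43: (idle)
t=44: (idle)
t=45: (idle)
t=46: (idle)
t=47: (idle)
t=48: (idle)
t=49: (idle)

context switches = 17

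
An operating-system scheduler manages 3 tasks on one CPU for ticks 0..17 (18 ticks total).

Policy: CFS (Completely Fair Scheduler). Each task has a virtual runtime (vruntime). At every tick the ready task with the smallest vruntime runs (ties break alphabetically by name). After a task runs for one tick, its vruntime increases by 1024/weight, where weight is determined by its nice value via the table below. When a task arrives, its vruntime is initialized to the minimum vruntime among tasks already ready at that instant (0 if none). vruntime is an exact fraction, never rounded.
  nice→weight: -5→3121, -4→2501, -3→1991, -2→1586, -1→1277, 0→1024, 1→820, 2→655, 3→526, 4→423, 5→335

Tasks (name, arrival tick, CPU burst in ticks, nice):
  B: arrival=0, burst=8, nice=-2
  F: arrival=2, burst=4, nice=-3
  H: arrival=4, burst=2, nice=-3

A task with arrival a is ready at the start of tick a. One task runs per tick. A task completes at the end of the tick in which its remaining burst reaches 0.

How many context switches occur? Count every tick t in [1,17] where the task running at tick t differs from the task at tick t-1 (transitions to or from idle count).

t=0: vr[B=0] → run B
t=1: vr[B=512/793] → run B
t=2: vr[B=1024/793 F=1024/793] → run B
t=3: vr[B=1536/793 F=1024/793] → run F
t=4: vr[B=1536/793 F=2850816/1578863 H=2850816/1578863] → run F
t=5: vr[B=1536/793 F=3662848/1578863 H=2850816/1578863] → run H
t=6: vr[B=1536/793 F=3662848/1578863 H=3662848/1578863] → run B
t=7: vr[B=2048/793 F=3662848/1578863 H=3662848/1578863] → run F
t=8: vr[B=2048/793 F=4474880/1578863 H=3662848/1578863] → run H
t=9: vr[B=2048/793 F=4474880/1578863] → run B
t=10: vr[B=2560/793 F=4474880/1578863] → run F
t=11: vr[B=2560/793] → run B
t=12: vr[B=3072/793] → run B
t=13: vr[B=3584/793] → run B
t=14: (idle)
t=15: (idle)
t=16: (idle)
t=17: (idle)

context switches = 9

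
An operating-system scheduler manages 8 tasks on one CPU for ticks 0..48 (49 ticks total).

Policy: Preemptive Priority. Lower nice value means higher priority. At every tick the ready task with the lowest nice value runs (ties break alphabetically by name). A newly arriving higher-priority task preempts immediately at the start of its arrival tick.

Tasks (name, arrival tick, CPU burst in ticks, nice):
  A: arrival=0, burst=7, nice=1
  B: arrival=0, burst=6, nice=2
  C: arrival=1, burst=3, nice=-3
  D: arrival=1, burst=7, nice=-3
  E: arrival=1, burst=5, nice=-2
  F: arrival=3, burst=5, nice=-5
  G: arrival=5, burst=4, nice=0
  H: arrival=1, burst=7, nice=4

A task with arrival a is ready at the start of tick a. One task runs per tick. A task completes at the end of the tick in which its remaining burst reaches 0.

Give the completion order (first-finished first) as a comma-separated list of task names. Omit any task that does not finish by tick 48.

t=0: ready={A,B} → run A
t=1: ready={A,B,C,D,E,H} → run C
t=2: ready={A,B,C,D,E,H} → run C
t=3: ready={A,B,C,D,E,F,H} → run F
t=4: ready={A,B,C,D,E,F,H} → run F
t=5: ready={A,B,C,D,E,F,G,H} → run F
t=6: ready={A,B,C,D,E,F,G,H} → run F
t=7: ready={A,B,C,D,E,F,G,H} → run F
t=8: ready={A,B,C,D,E,G,H} → run C
t=9: ready={A,B,D,E,G,H} → run D
t=10: ready={A,B,D,E,G,H} → run D
t=11: ready={A,B,D,E,G,H} → run D
t=12: ready={A,B,D,E,G,H} → run D
t=13: ready={A,B,D,E,G,H} → run D
t=14: ready={A,B,D,E,G,H} → run D
t=15: ready={A,B,D,E,G,H} → run D
t=16: ready={A,B,E,G,H} → run E
t=17: ready={A,B,E,G,H} → run E
t=18: ready={A,B,E,G,H} → run E
t=19: ready={A,B,E,G,H} → run E
t=20: ready={A,B,E,G,H} → run E
t=21: ready={A,B,G,H} → run G
t=22: ready={A,B,G,H} → run G
t=23: ready={A,B,G,H} → run G
t=24: ready={A,B,G,H} → run G
t=25: ready={A,B,H} → run A
t=26: ready={A,B,H} → run A
t=27: ready={A,B,H} → run A
t=28: ready={A,B,H} → run A
t=29: ready={A,B,H} → run A
t=30: ready={A,B,H} → run A
t=31: ready={B,H} → run B
t=32: ready={B,H} → run B
t=33: ready={B,H} → run B
t=34: ready={B,H} → run B
t=35: ready={B,H} → run B
t=36: ready={B,H} → run B
t=37: ready={H} → run H
t=38: ready={H} → run H
t=39: ready={H} → run H
t=40: ready={H} → run H
t=41: ready={H} → run H
t=42: ready={H} → run H
t=43: ready={H} → run H
t=44: (idle)
t=45: (idle)
t=46: (idle)
t=47: (idle)
t=48: (idle)

completion order = F, C, D, E, G, A, B, H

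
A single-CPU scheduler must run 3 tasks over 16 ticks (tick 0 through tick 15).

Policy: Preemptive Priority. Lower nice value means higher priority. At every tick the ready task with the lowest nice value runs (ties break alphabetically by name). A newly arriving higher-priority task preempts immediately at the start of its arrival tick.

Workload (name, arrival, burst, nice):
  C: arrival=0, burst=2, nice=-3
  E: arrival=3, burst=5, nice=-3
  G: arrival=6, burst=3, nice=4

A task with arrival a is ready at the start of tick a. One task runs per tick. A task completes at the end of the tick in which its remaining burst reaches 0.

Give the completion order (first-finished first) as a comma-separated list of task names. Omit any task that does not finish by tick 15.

t=0: ready={C} → run C
t=1: ready={C} → run C
t=2: (idle)
t=3: ready={E} → run E
t=4: ready={E} → run E
t=5: ready={E} → run E
t=6: ready={E,G} → run E
t=7: ready={E,G} → run E
t=8: ready={G} → run G
t=9: ready={G} → run G
t=10: ready={G} → run G
t=11: (idle)
t=12: (idle)
t=13: (idle)
t=14: (idle)
t=15: (idle)

completion order = C, E, G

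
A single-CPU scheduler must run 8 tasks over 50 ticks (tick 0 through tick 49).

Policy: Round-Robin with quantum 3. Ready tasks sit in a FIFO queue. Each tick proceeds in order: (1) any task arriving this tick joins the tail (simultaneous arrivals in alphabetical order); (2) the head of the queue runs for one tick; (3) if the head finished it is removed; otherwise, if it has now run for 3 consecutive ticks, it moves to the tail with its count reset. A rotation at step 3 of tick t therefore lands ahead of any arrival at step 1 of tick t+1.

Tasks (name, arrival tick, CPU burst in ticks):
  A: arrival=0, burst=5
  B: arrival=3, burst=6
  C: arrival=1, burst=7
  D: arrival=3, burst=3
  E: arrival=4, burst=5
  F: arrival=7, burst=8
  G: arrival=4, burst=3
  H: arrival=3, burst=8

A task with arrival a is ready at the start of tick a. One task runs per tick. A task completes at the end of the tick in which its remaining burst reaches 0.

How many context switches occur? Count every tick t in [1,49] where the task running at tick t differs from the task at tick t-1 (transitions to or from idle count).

context switches = 17

t=0: queue=[A] q_used=0 → run A
t=1: queue=[A,C] q_used=1 → run A
t=2: queue=[A,C] q_used=2 → run A
t=3: queue=[C,A,B,D,H] q_used=0 → run C
t=4: queue=[C,A,B,D,H,E,G] q_used=1 → run C
t=5: queue=[C,A,B,D,H,E,G] q_used=2 → run C
t=6: queue=[A,B,D,H,E,G,C] q_used=0 → run A
t=7: queue=[A,B,D,H,E,G,C,F] q_used=1 → run A
t=8: queue=[B,D,H,E,G,C,F] q_used=0 → run B
t=9: queue=[B,D,H,E,G,C,F] q_used=1 → run B
t=10: queue=[B,D,H,E,G,C,F] q_used=2 → run B
t=11: queue=[D,H,E,G,C,F,B] q_used=0 → run D
t=12: queue=[D,H,E,G,C,F,B] q_used=1 → run D
t=13: queue=[D,H,E,G,C,F,B] q_used=2 → run D
t=14: queue=[H,E,G,C,F,B] q_used=0 → run H
t=15: queue=[H,E,G,C,F,B] q_used=1 → run H
t=16: queue=[H,E,G,C,F,B] q_used=2 → run H
t=17: queue=[E,G,C,F,B,H] q_used=0 → run E
t=18: queue=[E,G,C,F,B,H] q_used=1 → run E
t=19: queue=[E,G,C,F,B,H] q_used=2 → run E
t=20: queue=[G,C,F,B,H,E] q_used=0 → run G
t=21: queue=[G,C,F,B,H,E] q_used=1 → run G
t=22: queue=[G,C,F,B,H,E] q_used=2 → run G
t=23: queue=[C,F,B,H,E] q_used=0 → run C
t=24: queue=[C,F,B,H,E] q_used=1 → run C
t=25: queue=[C,F,B,H,E] q_used=2 → run C
t=26: queue=[F,B,H,E,C] q_used=0 → run F
t=27: queue=[F,B,H,E,C] q_used=1 → run F
t=28: queue=[F,B,H,E,C] q_used=2 → run F
t=29: queue=[B,H,E,C,F] q_used=0 → run B
t=30: queue=[B,H,E,C,F] q_used=1 → run B
t=31: queue=[B,H,E,C,F] q_used=2 → run B
t=32: queue=[H,E,C,F] q_used=0 → run H
t=33: queue=[H,E,C,F] q_used=1 → run H
t=34: queue=[H,E,C,F] q_used=2 → run H
t=35: queue=[E,C,F,H] q_used=0 → run E
t=36: queue=[E,C,F,H] q_used=1 → run E
t=37: queue=[C,F,H] q_used=0 → run C
t=38: queue=[F,H] q_used=0 → run F
t=39: queue=[F,H] q_used=1 → run F
t=40: queue=[F,H] q_used=2 → run F
t=41: queue=[H,F] q_used=0 → run H
t=42: queue=[H,F] q_used=1 → run H
t=43: queue=[F] q_used=0 → run F
t=44: queue=[F] q_used=1 → run F
t=45: (idle)
t=46: (idle)
t=47: (idle)
t=48: (idle)
t=49: (idle)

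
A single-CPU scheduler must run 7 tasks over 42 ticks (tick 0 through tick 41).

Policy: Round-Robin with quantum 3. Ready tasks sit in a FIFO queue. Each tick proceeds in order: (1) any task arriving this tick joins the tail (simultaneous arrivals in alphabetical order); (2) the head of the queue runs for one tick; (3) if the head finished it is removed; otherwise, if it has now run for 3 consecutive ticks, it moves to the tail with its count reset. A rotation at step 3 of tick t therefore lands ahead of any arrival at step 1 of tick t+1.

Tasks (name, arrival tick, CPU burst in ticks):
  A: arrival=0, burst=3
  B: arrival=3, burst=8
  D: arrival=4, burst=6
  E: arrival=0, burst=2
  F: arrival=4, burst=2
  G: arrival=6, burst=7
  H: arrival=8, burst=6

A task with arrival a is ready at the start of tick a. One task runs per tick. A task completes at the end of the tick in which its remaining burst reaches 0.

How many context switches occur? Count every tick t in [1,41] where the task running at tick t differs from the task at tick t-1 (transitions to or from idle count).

context switches = 13

t=0: queue=[A,E] q_used=0 → run A
t=1: queue=[A,E] q_used=1 → run A
t=2: queue=[A,E] q_used=2 → run A
t=3: queue=[E,B] q_used=0 → run E
t=4: queue=[E,B,D,F] q_used=1 → run E
t=5: queue=[B,D,F] q_used=0 → run B
t=6: queue=[B,D,F,G] q_used=1 → run B
t=7: queue=[B,D,F,G] q_used=2 → run B
t=8: queue=[D,F,G,B,H] q_used=0 → run D
t=9: queue=[D,F,G,B,H] q_used=1 → run D
t=10: queue=[D,F,G,B,H] q_used=2 → run D
t=11: queue=[F,G,B,H,D] q_used=0 → run F
t=12: queue=[F,G,B,H,D] q_used=1 → run F
t=13: queue=[G,B,H,D] q_used=0 → run G
t=14: queue=[G,B,H,D] q_used=1 → run G
t=15: queue=[G,B,H,D] q_used=2 → run G
t=16: queue=[B,H,D,G] q_used=0 → run B
t=17: queue=[B,H,D,G] q_used=1 → run B
t=18: queue=[B,H,D,G] q_used=2 → run B
t=19: queue=[H,D,G,B] q_used=0 → run H
t=20: queue=[H,D,G,B] q_used=1 → run H
t=21: queue=[H,D,G,B] q_used=2 → run H
t=22: queue=[D,G,B,H] q_used=0 → run D
t=23: queue=[D,G,B,H] q_used=1 → run D
t=24: queue=[D,G,B,H] q_used=2 → run D
t=25: queue=[G,B,H] q_used=0 → run G
t=26: queue=[G,B,H] q_used=1 → run G
t=27: queue=[G,B,H] q_used=2 → run G
t=28: queue=[B,H,G] q_used=0 → run B
t=29: queue=[B,H,G] q_used=1 → run B
t=30: queue=[H,G] q_used=0 → run H
t=31: queue=[H,G] q_used=1 → run H
t=32: queue=[H,G] q_used=2 → run H
t=33: queue=[G] q_used=0 → run G
t=34: (idle)
t=35: (idle)
t=36: (idle)
t=37: (idle)
t=38: (idle)
t=39: (idle)
t=40: (idle)
t=41: (idle)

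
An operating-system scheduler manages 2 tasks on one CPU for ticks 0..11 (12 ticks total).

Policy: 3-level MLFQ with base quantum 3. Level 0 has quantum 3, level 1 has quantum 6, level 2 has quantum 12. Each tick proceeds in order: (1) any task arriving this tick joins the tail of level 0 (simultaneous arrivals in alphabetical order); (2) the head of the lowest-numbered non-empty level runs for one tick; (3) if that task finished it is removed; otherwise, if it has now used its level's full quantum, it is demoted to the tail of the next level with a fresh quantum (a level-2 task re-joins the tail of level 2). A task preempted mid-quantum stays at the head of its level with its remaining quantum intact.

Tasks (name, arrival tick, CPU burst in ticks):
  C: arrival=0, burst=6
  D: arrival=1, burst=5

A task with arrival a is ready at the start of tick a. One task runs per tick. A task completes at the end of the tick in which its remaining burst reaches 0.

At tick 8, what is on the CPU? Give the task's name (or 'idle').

running at tick 8 = C

t=0: L0/L1/L2 = C/-/- → run C
t=1: L0/L1/L2 = CD/-/- → run C
t=2: L0/L1/L2 = CD/-/- → run C
t=3: L0/L1/L2 = D/C/- → run D
t=4: L0/L1/L2 = D/C/- → run D
t=5: L0/L1/L2 = D/C/- → run D
t=6: L0/L1/L2 = -/CD/- → run C
t=7: L0/L1/L2 = -/CD/- → run C
t=8: L0/L1/L2 = -/CD/- → run C
t=9: L0/L1/L2 = -/D/- → run D
t=10: L0/L1/L2 = -/D/- → run D
t=11: (idle)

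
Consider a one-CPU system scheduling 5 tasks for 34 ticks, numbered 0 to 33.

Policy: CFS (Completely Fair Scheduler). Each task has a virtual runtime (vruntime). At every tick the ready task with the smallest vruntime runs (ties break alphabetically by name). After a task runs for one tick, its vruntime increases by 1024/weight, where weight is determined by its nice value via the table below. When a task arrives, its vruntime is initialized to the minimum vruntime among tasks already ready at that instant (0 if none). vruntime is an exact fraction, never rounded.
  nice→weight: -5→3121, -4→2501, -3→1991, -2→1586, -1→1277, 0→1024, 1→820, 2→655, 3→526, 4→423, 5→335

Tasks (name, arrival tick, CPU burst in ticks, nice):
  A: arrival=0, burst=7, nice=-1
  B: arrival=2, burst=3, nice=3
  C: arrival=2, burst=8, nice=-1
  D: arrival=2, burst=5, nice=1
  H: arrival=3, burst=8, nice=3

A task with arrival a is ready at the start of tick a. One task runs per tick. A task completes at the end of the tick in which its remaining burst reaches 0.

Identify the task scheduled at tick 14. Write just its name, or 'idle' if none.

running at tick 14 = A

t=0: vr[A=0] → run A
t=1: vr[A=1024/1277] → run A
t=2: vr[A=2048/1277 B=2048/1277 C=2048/1277 D=2048/1277] → run A
t=3: vr[A=3072/1277 B=2048/1277 C=2048/1277 D=2048/1277 H=2048/1277] → run B
t=4: vr[A=3072/1277 B=1192448/335851 C=2048/1277 D=2048/1277 H=2048/1277] → run C
t=5: vr[A=3072/1277 B=1192448/335851 C=3072/1277 D=2048/1277 H=2048/1277] → run D
t=6: vr[A=3072/1277 B=1192448/335851 C=3072/1277 D=746752/261785 H=2048/1277] → run H
t=7: vr[A=3072/1277 B=1192448/335851 C=3072/1277 D=746752/261785 H=1192448/335851] → run A
t=8: vr[A=4096/1277 B=1192448/335851 C=3072/1277 D=746752/261785 H=1192448/335851] → run C
t=9: vr[A=4096/1277 B=1192448/335851 C=4096/1277 D=746752/261785 H=1192448/335851] → run D
t=10: vr[A=4096/1277 B=1192448/335851 C=4096/1277 D=1073664/261785 H=1192448/335851] → run A
t=11: vr[A=5120/1277 B=1192448/335851 C=4096/1277 D=1073664/261785 H=1192448/335851] → run C
t=12: vr[A=5120/1277 B=1192448/335851 C=5120/1277 D=1073664/261785 H=1192448/335851] → run B
t=13: vr[A=5120/1277 B=1846272/335851 C=5120/1277 D=1073664/261785 H=1192448/335851] → run H
t=14: vr[A=5120/1277 B=1846272/335851 C=5120/1277 D=1073664/261785 H=1846272/335851] → run A
t=15: vr[A=6144/1277 B=1846272/335851 C=5120/1277 D=1073664/261785 H=1846272/335851] → run C
t=16: vr[A=6144/1277 B=1846272/335851 C=6144/1277 D=1073664/261785 H=1846272/335851] → run D
t=17: vr[A=6144/1277 B=1846272/335851 C=6144/1277 D=1400576/261785 H=1846272/335851] → run A
t=18: vr[B=1846272/335851 C=6144/1277 D=1400576/261785 H=1846272/335851] → run C
t=19: vr[B=1846272/335851 C=7168/1277 D=1400576/261785 H=1846272/335851] → run D
t=20: vr[B=1846272/335851 C=7168/1277 D=1727488/261785 H=1846272/335851] → run B
t=21: vr[C=7168/1277 D=1727488/261785 H=1846272/335851] → run H
t=22: vr[C=7168/1277 D=1727488/261785 H=2500096/335851] → run C
t=23: vr[C=8192/1277 D=1727488/261785 H=2500096/335851] → run C
t=24: vr[C=9216/1277 D=1727488/261785 H=2500096/335851] → run D
t=25: vr[C=9216/1277 H=2500096/335851] → run C
t=26: vr[H=2500096/335851] → run H
t=27: vr[H=3153920/335851] → run H
t=28: vr[H=3807744/335851] → run H
t=29: vr[H=4461568/335851] → run H
t=30: vr[H=5115392/335851] → run H
t=31: (idle)
t=32: (idle)
t=33: (idle)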